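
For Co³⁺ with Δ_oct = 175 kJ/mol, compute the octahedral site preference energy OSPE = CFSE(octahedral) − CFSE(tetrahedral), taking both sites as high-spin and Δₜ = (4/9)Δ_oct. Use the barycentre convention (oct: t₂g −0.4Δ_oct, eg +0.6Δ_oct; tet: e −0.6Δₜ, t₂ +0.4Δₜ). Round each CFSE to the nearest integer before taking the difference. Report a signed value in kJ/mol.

-23

Group 9 minus oxidation state +3 gives a d⁶ configuration for Co³⁺.
In an octahedral site d⁶ (HS) is t₂g⁴ eg², giving CFSE(oct) = -0.4Δ_oct = -70 kJ/mol.
In a tetrahedral site the filling is e³ t₂³: CFSE(tet) = -0.6Δₜ = -0.6 × (4/9)(175) = -47 kJ/mol.
OSPE = -70 − (-47) = -23 kJ/mol.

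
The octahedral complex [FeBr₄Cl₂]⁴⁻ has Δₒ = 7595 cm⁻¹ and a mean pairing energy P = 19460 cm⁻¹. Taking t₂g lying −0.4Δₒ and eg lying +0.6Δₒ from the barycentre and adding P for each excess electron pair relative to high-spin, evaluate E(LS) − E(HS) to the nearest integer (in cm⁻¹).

23730

Ligand charges: 4×(-1) from Br⁻ and 2×(-1) from Cl⁻ sum to -6; with overall charge -4, Fe is +2.
Fe sits in group 8; removing 2 electrons leaves Fe²⁺ with 8 − 2 = 6 d electrons.
In the high-spin limit (t₂g⁴ eg²) the orbital term is -0.4Δₒ = -3038 cm⁻¹, with no excess pairing.
Low-spin t₂g⁶ eg⁰ gives -2.4Δₒ = -18228 cm⁻¹, but forming 2 extra pairs costs 2P = 38920 cm⁻¹, so E(LS) = -18228 + 38920 = 20692 cm⁻¹.
The difference is 20692 − (-3038) = 23730 cm⁻¹, so high-spin lies lower.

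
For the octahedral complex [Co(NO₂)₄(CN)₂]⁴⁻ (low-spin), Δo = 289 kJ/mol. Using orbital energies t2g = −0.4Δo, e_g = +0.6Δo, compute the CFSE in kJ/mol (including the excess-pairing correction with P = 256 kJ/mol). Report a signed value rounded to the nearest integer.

-264

Ligand charges: 4×(-1) from NO₂⁻ and 2×(-1) from CN⁻ sum to -6; with overall charge -4, Co is +2.
Co²⁺: group 9, so d-count = 9 − 2 = 7.
Configuration: t2g^6 e_g^1.
CFSE(orbital) = 6×(-0.4Δo) + 1×(0.6Δo) = -1.8Δo; with Δo = 289 kJ/mol that is -520 kJ/mol.
High-spin d⁷ would be t2g^5 e_g^2 with 2 pairs; low-spin has 3, so 1 excess pair costs +1P = +256 kJ/mol.
Net CFSE = -520 + 256 = -264 kJ/mol.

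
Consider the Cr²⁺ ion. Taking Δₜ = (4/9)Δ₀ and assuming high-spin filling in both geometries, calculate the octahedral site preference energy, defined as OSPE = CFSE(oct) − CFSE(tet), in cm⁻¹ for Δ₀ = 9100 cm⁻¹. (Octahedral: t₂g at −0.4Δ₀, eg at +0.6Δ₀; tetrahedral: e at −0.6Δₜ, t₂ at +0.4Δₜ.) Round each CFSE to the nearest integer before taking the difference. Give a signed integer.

Cr²⁺: group 6, so d-count = 6 − 2 = 4.
Octahedral high-spin t₂g³ eg¹: CFSE = -0.6 × 9100 = -5460 cm⁻¹.
Tetrahedral e² t₂² gives -0.4Δₜ = -0.4 × (4/9) × 9100 = -1618 cm⁻¹.
OSPE = -5460 − (-1618) = -3842 cm⁻¹.

-3842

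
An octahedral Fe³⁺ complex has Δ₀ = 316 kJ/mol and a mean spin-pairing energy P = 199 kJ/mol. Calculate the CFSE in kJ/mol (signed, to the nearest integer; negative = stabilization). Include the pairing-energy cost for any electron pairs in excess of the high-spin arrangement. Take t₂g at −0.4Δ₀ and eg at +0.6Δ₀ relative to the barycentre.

-234

Fe sits in group 8; removing 3 electrons leaves Fe³⁺ with 8 − 3 = 5 d electrons.
With Δ₀ > P the complex is low-spin.
Configuration: t₂g⁵ eg⁰.
Orbital CFSE = -2.0Δ₀ = -2.0 × 316 = -632 kJ/mol.
Excess pairs vs high-spin: 2 − 0 = 2; pairing cost = +398 kJ/mol.
Net CFSE = -632 + 398 = -234 kJ/mol.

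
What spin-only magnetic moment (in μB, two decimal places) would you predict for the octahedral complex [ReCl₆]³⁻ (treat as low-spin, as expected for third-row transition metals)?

Each Cl⁻ contributes -1; 6 × (-1) = -6. With overall charge -3, Re is in the +3 oxidation state.
Re is in group 7, so Re³⁺ is d⁴ (7 − 3 = 4).
Configuration: t₂g⁴ eg⁰ → 2 unpaired electrons.
μ(spin-only) = √[2(2+2)] = √8 ≈ 2.83 μB.

2.83 μB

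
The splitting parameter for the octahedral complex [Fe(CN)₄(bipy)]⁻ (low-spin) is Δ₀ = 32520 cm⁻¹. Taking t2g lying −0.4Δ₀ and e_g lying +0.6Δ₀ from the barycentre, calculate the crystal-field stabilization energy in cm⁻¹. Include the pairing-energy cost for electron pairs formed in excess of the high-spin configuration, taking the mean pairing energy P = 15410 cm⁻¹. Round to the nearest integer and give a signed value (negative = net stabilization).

Ligand charges: 4×(-1) from CN⁻ and 1×(+0) from bipy sum to -4; with overall charge -1, Fe is +3.
Fe is in group 8, so Fe³⁺ is d⁵ (8 − 3 = 5).
Configuration: t2g^5 e_g^0.
CFSE(orbital) = 5×(-0.4Δ₀) + 0×(0.6Δ₀) = -2.0Δ₀; with Δ₀ = 32520 cm⁻¹ that is -65040 cm⁻¹.
High-spin d⁵ would be t2g^3 e_g^2 with 0 pairs; low-spin has 2, so 2 excess pairs cost +2P = +30820 cm⁻¹.
Net CFSE = -65040 + 30820 = -34220 cm⁻¹.

-34220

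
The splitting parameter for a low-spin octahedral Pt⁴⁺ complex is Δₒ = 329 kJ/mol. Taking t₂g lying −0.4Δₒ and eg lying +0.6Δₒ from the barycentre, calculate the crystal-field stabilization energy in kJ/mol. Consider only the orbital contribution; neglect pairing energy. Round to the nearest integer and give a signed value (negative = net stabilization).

Pt sits in group 10; removing 4 electrons leaves Pt⁴⁺ with 10 − 4 = 6 d electrons.
The d⁶ electrons fill as t₂g⁶ eg⁰.
The orbital stabilization is -2.4Δₒ = -2.4 × 329 = -790 kJ/mol.

-790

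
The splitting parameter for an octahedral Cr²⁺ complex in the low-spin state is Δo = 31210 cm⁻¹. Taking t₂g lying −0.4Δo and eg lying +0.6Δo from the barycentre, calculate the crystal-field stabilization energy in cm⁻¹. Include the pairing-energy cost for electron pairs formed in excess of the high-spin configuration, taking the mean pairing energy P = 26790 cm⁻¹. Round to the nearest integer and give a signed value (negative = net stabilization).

Group 6 minus oxidation state +2 gives a d⁴ configuration for Cr²⁺.
The d⁴ electrons fill as t₂g⁴ eg⁰.
The orbital stabilization is -1.6Δo = -1.6 × 31210 = -49936 cm⁻¹.
High-spin d⁴ would be t₂g³ eg¹ with 0 pairs; low-spin has 1, so 1 excess pair costs +1P = +26790 cm⁻¹.
Net CFSE = -49936 + 26790 = -23146 cm⁻¹.

-23146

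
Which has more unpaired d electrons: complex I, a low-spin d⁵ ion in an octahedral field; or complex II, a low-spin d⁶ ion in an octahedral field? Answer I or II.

I

I: t2g^5 e_g^0 → 1 unpaired.
II: t2g^6 e_g^0 → 0 unpaired.
So I has more unpaired electrons.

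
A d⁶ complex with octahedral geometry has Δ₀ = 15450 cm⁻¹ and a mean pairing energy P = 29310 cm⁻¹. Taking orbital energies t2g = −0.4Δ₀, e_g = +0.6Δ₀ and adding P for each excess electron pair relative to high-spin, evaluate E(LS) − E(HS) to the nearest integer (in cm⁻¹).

In the high-spin limit (t2g^4 e_g^2) the orbital term is -0.4Δ₀ = -6180 cm⁻¹, with no excess pairing.
For low-spin the configuration is t2g^6 e_g^0: orbital energy -2.4 × 15450 = -37080 cm⁻¹, and 2 additional pairs relative to high-spin add 58620 cm⁻¹, giving 21540 cm⁻¹.
The difference is 21540 − (-6180) = 27720 cm⁻¹, so high-spin lies lower.

27720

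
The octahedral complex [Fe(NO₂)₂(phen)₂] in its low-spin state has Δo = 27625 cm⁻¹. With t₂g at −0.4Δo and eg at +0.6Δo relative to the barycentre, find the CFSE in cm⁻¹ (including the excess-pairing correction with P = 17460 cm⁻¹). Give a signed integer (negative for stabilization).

Ligand charges: 2×(-1) from NO₂⁻ and 2×(+0) from phen sum to -2; with overall charge +0, Fe is +2.
Fe sits in group 8; removing 2 electrons leaves Fe²⁺ with 8 − 2 = 6 d electrons.
Configuration: t₂g⁶ eg⁰.
CFSE(orbital) = 6×(-0.4Δo) + 0×(0.6Δo) = -2.4Δo; with Δo = 27625 cm⁻¹ that is -66300 cm⁻¹.
High-spin d⁶ would be t₂g⁴ eg² with 1 pair; low-spin has 3, so 2 excess pairs cost +2P = +34920 cm⁻¹.
Overall CFSE = -66300 + 34920 = -31380 cm⁻¹.

-31380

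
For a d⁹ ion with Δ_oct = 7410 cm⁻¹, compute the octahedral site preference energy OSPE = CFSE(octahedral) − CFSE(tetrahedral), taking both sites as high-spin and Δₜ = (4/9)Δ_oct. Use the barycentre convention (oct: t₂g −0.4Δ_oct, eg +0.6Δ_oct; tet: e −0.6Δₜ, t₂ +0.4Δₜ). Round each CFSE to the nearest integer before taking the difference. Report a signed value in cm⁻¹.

-3129

Octahedral (high-spin): t₂g⁶ eg³, CFSE = 6(−0.4) + 3(+0.6) = -0.6Δ_oct = -0.6 × 7410 = -4446 cm⁻¹.
In a tetrahedral site the filling is e⁴ t₂⁵: CFSE(tet) = -0.4Δₜ = -0.4 × (4/9)(7410) = -1317 cm⁻¹.
OSPE = CFSE(oct) − CFSE(tet) = -4446 − (-1317) = -3129 cm⁻¹.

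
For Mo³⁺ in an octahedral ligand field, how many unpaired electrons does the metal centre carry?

3

Group 6 minus oxidation state +3 gives a d³ configuration for Mo³⁺.
For octahedral d³ the high- and low-spin configurations coincide.
Configuration: t2g^3 e_g^0, giving 3 unpaired electrons.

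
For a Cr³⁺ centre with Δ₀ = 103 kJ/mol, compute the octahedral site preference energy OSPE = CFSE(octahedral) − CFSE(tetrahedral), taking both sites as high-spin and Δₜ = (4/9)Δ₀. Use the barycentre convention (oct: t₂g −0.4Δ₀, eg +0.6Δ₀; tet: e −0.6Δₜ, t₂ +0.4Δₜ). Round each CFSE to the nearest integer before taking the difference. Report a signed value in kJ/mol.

-87

Group 6 minus oxidation state +3 gives a d³ configuration for Cr³⁺.
In an octahedral site d³ (HS) is t2g^3 e_g^0, giving CFSE(oct) = -1.2Δ₀ = -124 kJ/mol.
Tetrahedral: e^2 t2^1, CFSE = 2(−0.6) + 1(+0.4) = -0.8Δₜ = -0.8 × (4/9) × 103 = -37 kJ/mol.
OSPE = CFSE(oct) − CFSE(tet) = -124 − (-37) = -87 kJ/mol.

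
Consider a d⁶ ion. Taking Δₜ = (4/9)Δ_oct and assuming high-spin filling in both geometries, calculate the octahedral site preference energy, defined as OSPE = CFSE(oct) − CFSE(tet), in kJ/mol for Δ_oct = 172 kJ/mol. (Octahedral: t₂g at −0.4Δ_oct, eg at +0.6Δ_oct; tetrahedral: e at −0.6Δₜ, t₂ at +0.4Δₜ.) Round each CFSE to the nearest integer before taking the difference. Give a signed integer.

-23

Octahedral (high-spin): t₂g⁴ eg², CFSE = 4(−0.4) + 2(+0.6) = -0.4Δ_oct = -0.4 × 172 = -69 kJ/mol.
Tetrahedral: e³ t₂³, CFSE = 3(−0.6) + 3(+0.4) = -0.6Δₜ = -0.6 × (4/9) × 172 = -46 kJ/mol.
Subtracting, OSPE = -69 − (-46) = -23 kJ/mol.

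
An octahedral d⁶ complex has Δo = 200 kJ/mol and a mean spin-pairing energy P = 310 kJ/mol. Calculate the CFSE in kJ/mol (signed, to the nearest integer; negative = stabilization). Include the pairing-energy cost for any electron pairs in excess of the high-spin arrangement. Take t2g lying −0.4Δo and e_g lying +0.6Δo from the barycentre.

-80

Here Δo < P (200 < 310), so the high-spin state is favoured.
That gives t2g^4 e_g^2.
Orbital CFSE = -0.4Δo = -0.4 × 200 = -80 kJ/mol.
High-spin has no excess pairs, so no pairing correction applies.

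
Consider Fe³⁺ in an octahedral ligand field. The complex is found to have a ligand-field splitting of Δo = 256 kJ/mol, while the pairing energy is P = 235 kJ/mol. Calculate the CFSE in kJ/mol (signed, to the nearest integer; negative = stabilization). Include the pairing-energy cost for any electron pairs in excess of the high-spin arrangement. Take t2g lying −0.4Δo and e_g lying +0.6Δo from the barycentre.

-42

Group 8 minus oxidation state +3 gives a d⁵ configuration for Fe³⁺.
Δo > P, so pairing is preferred: the ground state is low-spin.
Configuration: t2g^5 e_g^0.
Orbital CFSE = -2.0Δo = -2.0 × 256 = -512 kJ/mol.
Excess pairs vs high-spin: 2 − 0 = 2; pairing cost = +470 kJ/mol.
Net CFSE = -512 + 470 = -42 kJ/mol.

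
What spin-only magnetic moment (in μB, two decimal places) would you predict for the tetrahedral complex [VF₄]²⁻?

3.87 μB

Each F⁻ contributes -1; 4 × (-1) = -4. With overall charge -2, V is in the +2 oxidation state.
V sits in group 5; removing 2 electrons leaves V²⁺ with 5 − 2 = 3 d electrons.
With tetrahedral geometry the complex is necessarily high-spin.
Configuration: e² t₂¹ → 3 unpaired electrons.
μ(spin-only) = √[3(3+2)] = √15 ≈ 3.87 μB.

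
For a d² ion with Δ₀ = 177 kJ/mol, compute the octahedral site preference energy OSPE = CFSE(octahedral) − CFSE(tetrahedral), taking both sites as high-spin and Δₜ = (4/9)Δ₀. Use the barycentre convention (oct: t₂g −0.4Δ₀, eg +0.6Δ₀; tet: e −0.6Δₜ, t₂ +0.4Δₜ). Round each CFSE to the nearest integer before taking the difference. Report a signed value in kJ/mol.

-48

In an octahedral site d² (HS) is t₂g² eg⁰, giving CFSE(oct) = -0.8Δ₀ = -142 kJ/mol.
In a tetrahedral site the filling is e² t₂⁰: CFSE(tet) = -1.2Δₜ = -1.2 × (4/9)(177) = -94 kJ/mol.
Subtracting, OSPE = -142 − (-94) = -48 kJ/mol.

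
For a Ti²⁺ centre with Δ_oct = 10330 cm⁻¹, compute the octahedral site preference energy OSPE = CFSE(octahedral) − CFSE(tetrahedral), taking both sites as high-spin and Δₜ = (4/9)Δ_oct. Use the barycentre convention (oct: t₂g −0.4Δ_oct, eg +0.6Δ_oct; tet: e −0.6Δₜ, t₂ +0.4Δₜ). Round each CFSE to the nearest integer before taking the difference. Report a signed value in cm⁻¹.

Ti is in group 4, so Ti²⁺ is d² (4 − 2 = 2).
Octahedral high-spin t₂g² eg⁰: CFSE = -0.8 × 10330 = -8264 cm⁻¹.
Tetrahedral: e² t₂⁰, CFSE = 2(−0.6) + 0(+0.4) = -1.2Δₜ = -1.2 × (4/9) × 10330 = -5509 cm⁻¹.
OSPE = -8264 − (-5509) = -2755 cm⁻¹.

-2755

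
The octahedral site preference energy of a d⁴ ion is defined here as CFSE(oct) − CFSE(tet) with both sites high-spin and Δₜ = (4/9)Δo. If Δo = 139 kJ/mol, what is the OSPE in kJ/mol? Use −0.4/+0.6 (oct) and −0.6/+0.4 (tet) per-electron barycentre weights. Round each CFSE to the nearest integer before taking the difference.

-58

Octahedral (high-spin): t₂g³ eg¹, CFSE = 3(−0.4) + 1(+0.6) = -0.6Δo = -0.6 × 139 = -83 kJ/mol.
Tetrahedral e² t₂² gives -0.4Δₜ = -0.4 × (4/9) × 139 = -25 kJ/mol.
Subtracting, OSPE = -83 − (-25) = -58 kJ/mol.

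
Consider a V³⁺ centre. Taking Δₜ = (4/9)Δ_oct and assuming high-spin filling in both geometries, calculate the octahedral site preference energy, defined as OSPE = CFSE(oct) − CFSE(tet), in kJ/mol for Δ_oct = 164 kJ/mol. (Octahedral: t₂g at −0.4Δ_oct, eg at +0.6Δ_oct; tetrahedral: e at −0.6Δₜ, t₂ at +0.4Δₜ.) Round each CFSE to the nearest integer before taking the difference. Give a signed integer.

-44

V³⁺: group 5, so d-count = 5 − 3 = 2.
Octahedral high-spin t₂g² eg⁰: CFSE = -0.8 × 164 = -131 kJ/mol.
Tetrahedral e² t₂⁰ gives -1.2Δₜ = -1.2 × (4/9) × 164 = -87 kJ/mol.
OSPE = CFSE(oct) − CFSE(tet) = -131 − (-87) = -44 kJ/mol.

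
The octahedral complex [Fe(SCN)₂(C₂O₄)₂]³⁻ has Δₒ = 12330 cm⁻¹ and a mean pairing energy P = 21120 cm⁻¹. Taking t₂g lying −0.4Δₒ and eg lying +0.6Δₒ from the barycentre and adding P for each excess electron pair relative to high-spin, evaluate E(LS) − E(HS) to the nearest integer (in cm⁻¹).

Ligand charges: 2×(-1) from SCN⁻ and 2×(-2) from C₂O₄²⁻ sum to -6; with overall charge -3, Fe is +3.
Fe³⁺: group 8, so d-count = 8 − 3 = 5.
In the high-spin limit (t₂g³ eg²) the orbital term is 0.0Δₒ = 0 cm⁻¹, with no excess pairing.
Low-spin: t₂g⁵ eg⁰, orbital CFSE = -2.0Δₒ = -24660 cm⁻¹; plus 2 excess pairs × P = +42240 cm⁻¹; total 17580 cm⁻¹.
The difference is 17580 − (0) = 17580 cm⁻¹, so high-spin lies lower.

17580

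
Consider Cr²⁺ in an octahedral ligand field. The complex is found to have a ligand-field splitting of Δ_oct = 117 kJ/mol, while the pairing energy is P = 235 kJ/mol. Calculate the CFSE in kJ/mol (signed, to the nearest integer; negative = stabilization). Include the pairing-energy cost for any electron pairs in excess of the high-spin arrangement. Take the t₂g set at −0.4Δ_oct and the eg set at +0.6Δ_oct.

-70

Cr sits in group 6; removing 2 electrons leaves Cr²⁺ with 6 − 2 = 4 d electrons.
With Δ_oct < P the complex is high-spin.
That gives t₂g³ eg¹.
Orbital CFSE = -0.6Δ_oct = -0.6 × 117 = -70 kJ/mol.
High-spin has no excess pairs, so no pairing correction applies.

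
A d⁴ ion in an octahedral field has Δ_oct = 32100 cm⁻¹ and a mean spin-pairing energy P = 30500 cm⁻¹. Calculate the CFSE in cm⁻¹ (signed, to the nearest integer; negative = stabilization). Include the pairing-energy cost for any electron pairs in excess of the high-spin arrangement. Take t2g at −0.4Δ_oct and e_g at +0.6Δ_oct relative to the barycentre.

-20860

Here Δ_oct > P (32100 > 30500), so the low-spin state is favoured.
That gives t2g^4 e_g^0.
Orbital CFSE = -1.6Δ_oct = -1.6 × 32100 = -51360 cm⁻¹.
Excess pairs vs high-spin: 1 − 0 = 1; pairing cost = +30500 cm⁻¹.
Net CFSE = -51360 + 30500 = -20860 cm⁻¹.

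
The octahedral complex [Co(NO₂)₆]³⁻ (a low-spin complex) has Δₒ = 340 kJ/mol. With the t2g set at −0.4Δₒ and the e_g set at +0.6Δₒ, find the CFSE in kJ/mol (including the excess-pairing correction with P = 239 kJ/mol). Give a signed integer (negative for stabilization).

Each NO₂⁻ contributes -1; 6 × (-1) = -6. With overall charge -3, Co is in the +3 oxidation state.
Co sits in group 9; removing 3 electrons leaves Co³⁺ with 9 − 3 = 6 d electrons.
The d⁶ electrons fill as t2g^6 e_g^0.
CFSE(orbital) = 6×(-0.4Δₒ) + 0×(0.6Δₒ) = -2.4Δₒ; with Δₒ = 340 kJ/mol that is -816 kJ/mol.
Pairing penalty: 3 pairs vs 1 in the high-spin reference → 2 extra × P = 478 kJ/mol.
Overall CFSE = -816 + 478 = -338 kJ/mol.

-338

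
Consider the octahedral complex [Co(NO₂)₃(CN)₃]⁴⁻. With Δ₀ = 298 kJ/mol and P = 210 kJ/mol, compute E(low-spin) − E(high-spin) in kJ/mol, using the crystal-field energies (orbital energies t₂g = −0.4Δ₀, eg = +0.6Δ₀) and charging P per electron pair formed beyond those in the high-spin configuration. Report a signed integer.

Ligand charges: 3×(-1) from NO₂⁻ and 3×(-1) from CN⁻ sum to -6; with overall charge -4, Co is +2.
Co sits in group 9; removing 2 electrons leaves Co²⁺ with 9 − 2 = 7 d electrons.
High-spin d⁷ fills as t₂g⁵ eg² with CFSE 5(−0.4) + 2(+0.6) = -0.8Δ₀ = -238 kJ/mol.
Low-spin t₂g⁶ eg¹ gives -1.8Δ₀ = -536 kJ/mol, but forming 1 extra pair costs 1P = 210 kJ/mol, so E(LS) = -536 + 210 = -326 kJ/mol.
Thus E(LS) − E(HS) = -88 kJ/mol.

-88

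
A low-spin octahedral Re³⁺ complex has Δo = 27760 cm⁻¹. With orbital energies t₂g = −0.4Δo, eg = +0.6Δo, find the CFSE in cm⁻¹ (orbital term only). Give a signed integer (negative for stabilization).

-44416

Re is in group 7, so Re³⁺ is d⁴ (7 − 3 = 4).
The d⁴ electrons fill as t₂g⁴ eg⁰.
The orbital stabilization is -1.6Δo = -1.6 × 27760 = -44416 cm⁻¹.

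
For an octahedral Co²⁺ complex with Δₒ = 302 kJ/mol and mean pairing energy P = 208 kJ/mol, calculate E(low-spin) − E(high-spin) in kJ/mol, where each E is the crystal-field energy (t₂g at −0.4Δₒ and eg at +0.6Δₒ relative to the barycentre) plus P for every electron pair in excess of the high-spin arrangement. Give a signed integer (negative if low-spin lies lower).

Co sits in group 9; removing 2 electrons leaves Co²⁺ with 9 − 2 = 7 d electrons.
High-spin: t₂g⁵ eg², CFSE = -0.8Δₒ = -242 kJ/mol.
Low-spin t₂g⁶ eg¹ gives -1.8Δₒ = -544 kJ/mol, but forming 1 extra pair costs 1P = 208 kJ/mol, so E(LS) = -544 + 208 = -336 kJ/mol.
E(LS) − E(HS) = -336 − (-242) = -94 kJ/mol.

-94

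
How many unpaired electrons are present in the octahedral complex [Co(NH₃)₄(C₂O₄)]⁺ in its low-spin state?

Ligand charges: 4×(+0) from NH₃ and 1×(-2) from C₂O₄²⁻ sum to -2; with overall charge +1, Co is +3.
Group 9 minus oxidation state +3 gives a d⁶ configuration for Co³⁺.
Configuration: t₂g⁶ eg⁰, giving 0 unpaired electrons.

0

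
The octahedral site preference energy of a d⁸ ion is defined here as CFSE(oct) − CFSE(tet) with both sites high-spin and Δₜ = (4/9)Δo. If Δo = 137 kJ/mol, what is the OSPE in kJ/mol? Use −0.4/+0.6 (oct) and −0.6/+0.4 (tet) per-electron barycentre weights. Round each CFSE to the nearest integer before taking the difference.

-115

In an octahedral site d⁸ (HS) is t₂g⁶ eg², giving CFSE(oct) = -1.2Δo = -164 kJ/mol.
In a tetrahedral site the filling is e⁴ t₂⁴: CFSE(tet) = -0.8Δₜ = -0.8 × (4/9)(137) = -49 kJ/mol.
OSPE = -164 − (-49) = -115 kJ/mol.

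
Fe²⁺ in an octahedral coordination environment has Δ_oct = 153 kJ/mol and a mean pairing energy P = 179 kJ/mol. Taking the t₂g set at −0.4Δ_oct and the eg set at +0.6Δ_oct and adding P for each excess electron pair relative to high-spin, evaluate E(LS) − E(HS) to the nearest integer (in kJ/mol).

Fe sits in group 8; removing 2 electrons leaves Fe²⁺ with 8 − 2 = 6 d electrons.
High-spin: t₂g⁴ eg², CFSE = -0.4Δ_oct = -61 kJ/mol.
Low-spin t₂g⁶ eg⁰ gives -2.4Δ_oct = -367 kJ/mol, but forming 2 extra pairs costs 2P = 358 kJ/mol, so E(LS) = -367 + 358 = -9 kJ/mol.
Thus E(LS) − E(HS) = 52 kJ/mol.

52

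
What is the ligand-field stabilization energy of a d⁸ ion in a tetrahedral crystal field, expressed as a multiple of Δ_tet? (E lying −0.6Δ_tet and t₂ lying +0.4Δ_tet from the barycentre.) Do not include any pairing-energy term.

-0.8 Δ_tet

Tetrahedral splitting is small, so the complex is high-spin.
Configuration: e⁴ t₂⁴.
CFSE = 4(-0.6Δ_tet) + 4(0.4Δ_tet) = -2.4Δ_tet + 1.6Δ_tet = -0.8Δ_tet.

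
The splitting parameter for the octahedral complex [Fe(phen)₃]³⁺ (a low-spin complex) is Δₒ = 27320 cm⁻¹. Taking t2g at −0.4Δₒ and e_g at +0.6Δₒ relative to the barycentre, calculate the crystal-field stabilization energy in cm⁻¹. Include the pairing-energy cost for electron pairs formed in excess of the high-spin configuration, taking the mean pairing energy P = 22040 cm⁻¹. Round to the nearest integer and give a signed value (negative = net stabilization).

-10560

phen is neutral, so the +3 overall charge sits on Fe: oxidation state +3.
Fe³⁺: group 8, so d-count = 8 − 3 = 5.
Configuration: t2g^5 e_g^0.
CFSE(orbital) = 5×(-0.4Δₒ) + 0×(0.6Δₒ) = -2.0Δₒ; with Δₒ = 27320 cm⁻¹ that is -54640 cm⁻¹.
Pairing penalty: 2 pairs vs 0 in the high-spin reference → 2 extra × P = 44080 cm⁻¹.
Net CFSE = -54640 + 44080 = -10560 cm⁻¹.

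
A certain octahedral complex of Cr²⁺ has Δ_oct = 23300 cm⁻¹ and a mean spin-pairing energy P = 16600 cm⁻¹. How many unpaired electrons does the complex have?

2

Group 6 minus oxidation state +2 gives a d⁴ configuration for Cr²⁺.
Since Δ_oct = 23300 cm⁻¹ > P = 16600 cm⁻¹, the complex adopts the low-spin configuration.
Configuration: t2g^4 e_g^0.
Unpaired electrons: 2.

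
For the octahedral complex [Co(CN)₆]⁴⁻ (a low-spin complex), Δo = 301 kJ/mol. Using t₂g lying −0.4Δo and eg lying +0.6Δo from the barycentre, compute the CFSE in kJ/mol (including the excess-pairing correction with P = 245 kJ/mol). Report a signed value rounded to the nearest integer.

-297

Each CN⁻ contributes -1; 6 × (-1) = -6. With overall charge -4, Co is in the +2 oxidation state.
Co sits in group 9; removing 2 electrons leaves Co²⁺ with 9 − 2 = 7 d electrons.
Configuration: t₂g⁶ eg¹.
Orbital CFSE = 6(-0.4) + 1(0.6) = -1.8Δo = -1.8 × 301 = -542 kJ/mol.
Relative to high-spin t₂g⁵ eg² (2 paired), the low-spin configuration has 1 additional pair, contributing +1 × 245 = +245 kJ/mol.
Net CFSE = -542 + 245 = -297 kJ/mol.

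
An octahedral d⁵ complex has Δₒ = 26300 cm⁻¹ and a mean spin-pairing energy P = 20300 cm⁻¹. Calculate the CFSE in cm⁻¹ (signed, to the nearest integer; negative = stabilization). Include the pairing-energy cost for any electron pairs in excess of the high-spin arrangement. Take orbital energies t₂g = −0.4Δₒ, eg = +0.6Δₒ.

Δₒ > P, so pairing is preferred: the ground state is low-spin.
That gives t₂g⁵ eg⁰.
Orbital CFSE = -2.0Δₒ = -2.0 × 26300 = -52600 cm⁻¹.
Excess pairs vs high-spin: 2 − 0 = 2; pairing cost = +40600 cm⁻¹.
Net CFSE = -52600 + 40600 = -12000 cm⁻¹.

-12000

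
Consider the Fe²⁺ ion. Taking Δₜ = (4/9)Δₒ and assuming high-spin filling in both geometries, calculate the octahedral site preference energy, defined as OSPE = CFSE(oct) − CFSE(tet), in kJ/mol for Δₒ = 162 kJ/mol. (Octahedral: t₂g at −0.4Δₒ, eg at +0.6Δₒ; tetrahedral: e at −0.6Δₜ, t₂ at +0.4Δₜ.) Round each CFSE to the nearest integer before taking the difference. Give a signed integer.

Fe is in group 8, so Fe²⁺ is d⁶ (8 − 2 = 6).
In an octahedral site d⁶ (HS) is t₂g⁴ eg², giving CFSE(oct) = -0.4Δₒ = -65 kJ/mol.
In a tetrahedral site the filling is e³ t₂³: CFSE(tet) = -0.6Δₜ = -0.6 × (4/9)(162) = -43 kJ/mol.
Subtracting, OSPE = -65 − (-43) = -22 kJ/mol.

-22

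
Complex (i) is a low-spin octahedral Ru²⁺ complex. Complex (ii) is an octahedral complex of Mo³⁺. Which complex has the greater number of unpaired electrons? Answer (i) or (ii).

(ii)

(i): Ru is in group 8, so Ru²⁺ is d⁶ (8 − 2 = 6); t₂g⁶ eg⁰ → 0 unpaired.
(ii): Mo sits in group 6; removing 3 electrons leaves Mo³⁺ with 6 − 3 = 3 d electrons; For octahedral d³ the high- and low-spin configurations coincide; t2g^3 e_g^0 → 3 unpaired.
So (ii) has more unpaired electrons.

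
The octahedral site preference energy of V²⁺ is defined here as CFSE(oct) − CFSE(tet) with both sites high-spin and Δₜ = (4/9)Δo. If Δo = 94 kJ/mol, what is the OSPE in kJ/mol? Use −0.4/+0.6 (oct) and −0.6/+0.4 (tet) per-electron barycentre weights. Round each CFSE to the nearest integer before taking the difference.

V²⁺: group 5, so d-count = 5 − 2 = 3.
Octahedral high-spin t₂g³ eg⁰: CFSE = -1.2 × 94 = -113 kJ/mol.
Tetrahedral e² t₂¹ gives -0.8Δₜ = -0.8 × (4/9) × 94 = -33 kJ/mol.
OSPE = -113 − (-33) = -80 kJ/mol.

-80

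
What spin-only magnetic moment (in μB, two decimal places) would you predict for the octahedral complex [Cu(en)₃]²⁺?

1.73 μB

en is neutral, so the +2 overall charge sits on Cu: oxidation state +2.
Cu sits in group 11; removing 2 electrons leaves Cu²⁺ with 11 − 2 = 9 d electrons.
Configuration: t₂g⁶ eg³ → 1 unpaired electron.
μ(spin-only) = √[1(1+2)] = √3 ≈ 1.73 μB.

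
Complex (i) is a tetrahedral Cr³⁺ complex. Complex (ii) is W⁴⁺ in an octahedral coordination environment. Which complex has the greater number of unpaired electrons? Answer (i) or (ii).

(i): Cr sits in group 6; removing 3 electrons leaves Cr³⁺ with 6 − 3 = 3 d electrons; Tetrahedral splitting is small, so the complex is high-spin; e^2 t2^1 → 3 unpaired.
(ii): Group 6 minus oxidation state +4 gives a d² configuration for W⁴⁺; t₂g² eg⁰ → 2 unpaired.
So (i) has more unpaired electrons.

(i)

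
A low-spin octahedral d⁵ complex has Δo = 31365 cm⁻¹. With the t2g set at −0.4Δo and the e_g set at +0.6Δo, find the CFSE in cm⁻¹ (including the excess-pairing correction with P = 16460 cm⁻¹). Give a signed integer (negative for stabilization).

The d⁵ electrons fill as t2g^5 e_g^0.
The orbital stabilization is -2.0Δo = -2.0 × 31365 = -62730 cm⁻¹.
Pairing penalty: 2 pairs vs 0 in the high-spin reference → 2 extra × P = 32920 cm⁻¹.
Overall CFSE = -62730 + 32920 = -29810 cm⁻¹.

-29810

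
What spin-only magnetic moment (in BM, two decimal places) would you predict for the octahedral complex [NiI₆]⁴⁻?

Each I⁻ contributes -1; 6 × (-1) = -6. With overall charge -4, Ni is in the +2 oxidation state.
Ni²⁺: group 10, so d-count = 10 − 2 = 8.
Configuration: t2g^6 e_g^2 → 2 unpaired electrons.
μ(spin-only) = √[2(2+2)] = √8 ≈ 2.83 BM.

2.83 BM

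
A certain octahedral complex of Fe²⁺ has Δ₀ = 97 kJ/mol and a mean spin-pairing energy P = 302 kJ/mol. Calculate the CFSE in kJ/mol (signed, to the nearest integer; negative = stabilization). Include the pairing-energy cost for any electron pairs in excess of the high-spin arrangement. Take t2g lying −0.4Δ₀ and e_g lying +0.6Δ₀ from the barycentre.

-39

Fe is in group 8, so Fe²⁺ is d⁶ (8 − 2 = 6).
Here Δ₀ < P (97 < 302), so the high-spin state is favoured.
That gives t2g^4 e_g^2.
Orbital CFSE = -0.4Δ₀ = -0.4 × 97 = -39 kJ/mol.
High-spin has no excess pairs, so no pairing correction applies.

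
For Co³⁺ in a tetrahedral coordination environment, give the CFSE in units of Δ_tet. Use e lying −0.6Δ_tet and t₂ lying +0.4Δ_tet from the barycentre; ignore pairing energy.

-0.6 Δ_tet

Co sits in group 9; removing 3 electrons leaves Co³⁺ with 9 − 3 = 6 d electrons.
Tetrahedral splitting is small, so the complex is high-spin.
Configuration: e³ t₂³.
CFSE = 3(-0.6Δ_tet) + 3(0.4Δ_tet) = -1.8Δ_tet + 1.2Δ_tet = -0.6Δ_tet.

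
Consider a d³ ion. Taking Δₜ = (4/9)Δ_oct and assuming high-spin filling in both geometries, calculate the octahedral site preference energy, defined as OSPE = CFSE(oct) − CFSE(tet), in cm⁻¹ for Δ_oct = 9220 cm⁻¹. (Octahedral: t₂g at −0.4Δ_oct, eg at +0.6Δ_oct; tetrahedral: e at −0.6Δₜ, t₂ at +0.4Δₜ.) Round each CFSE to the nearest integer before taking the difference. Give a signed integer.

-7786

Octahedral high-spin t₂g³ eg⁰: CFSE = -1.2 × 9220 = -11064 cm⁻¹.
Tetrahedral e² t₂¹ gives -0.8Δₜ = -0.8 × (4/9) × 9220 = -3278 cm⁻¹.
OSPE = -11064 − (-3278) = -7786 cm⁻¹.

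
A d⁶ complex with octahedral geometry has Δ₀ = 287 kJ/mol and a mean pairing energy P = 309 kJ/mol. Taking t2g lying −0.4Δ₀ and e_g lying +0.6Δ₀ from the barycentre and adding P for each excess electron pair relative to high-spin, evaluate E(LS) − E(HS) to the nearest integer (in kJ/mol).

44

In the high-spin limit (t2g^4 e_g^2) the orbital term is -0.4Δ₀ = -115 kJ/mol, with no excess pairing.
For low-spin the configuration is t2g^6 e_g^0: orbital energy -2.4 × 287 = -689 kJ/mol, and 2 additional pairs relative to high-spin add 618 kJ/mol, giving -71 kJ/mol.
Thus E(LS) − E(HS) = 44 kJ/mol.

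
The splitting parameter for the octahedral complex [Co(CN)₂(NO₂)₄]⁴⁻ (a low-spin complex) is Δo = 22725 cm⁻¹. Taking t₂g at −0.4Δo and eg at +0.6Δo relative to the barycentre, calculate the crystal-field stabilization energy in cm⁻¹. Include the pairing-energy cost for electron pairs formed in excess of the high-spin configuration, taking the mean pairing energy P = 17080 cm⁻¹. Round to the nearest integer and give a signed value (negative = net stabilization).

Ligand charges: 2×(-1) from CN⁻ and 4×(-1) from NO₂⁻ sum to -6; with overall charge -4, Co is +2.
Co is in group 9, so Co²⁺ is d⁷ (9 − 2 = 7).
Configuration: t₂g⁶ eg¹.
The orbital stabilization is -1.8Δo = -1.8 × 22725 = -40905 cm⁻¹.
High-spin d⁷ would be t₂g⁵ eg² with 2 pairs; low-spin has 3, so 1 excess pair costs +1P = +17080 cm⁻¹.
Net CFSE = -40905 + 17080 = -23825 cm⁻¹.

-23825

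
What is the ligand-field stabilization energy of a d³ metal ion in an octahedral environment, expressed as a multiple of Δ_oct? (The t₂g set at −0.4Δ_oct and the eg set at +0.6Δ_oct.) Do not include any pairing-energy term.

-1.2 Δ_oct

Configuration: t₂g³ eg⁰.
CFSE = 3(-0.4Δ_oct) + 0(0.6Δ_oct) = -1.2Δ_oct + 0.0Δ_oct = -1.2Δ_oct.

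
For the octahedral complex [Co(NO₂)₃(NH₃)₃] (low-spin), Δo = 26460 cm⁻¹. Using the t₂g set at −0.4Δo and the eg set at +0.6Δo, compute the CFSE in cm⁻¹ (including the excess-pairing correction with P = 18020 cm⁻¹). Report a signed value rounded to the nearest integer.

Ligand charges: 3×(-1) from NO₂⁻ and 3×(+0) from NH₃ sum to -3; with overall charge +0, Co is +3.
Co sits in group 9; removing 3 electrons leaves Co³⁺ with 9 − 3 = 6 d electrons.
Electron filling gives t₂g⁶ eg⁰.
The orbital stabilization is -2.4Δo = -2.4 × 26460 = -63504 cm⁻¹.
High-spin d⁶ would be t₂g⁴ eg² with 1 pair; low-spin has 3, so 2 excess pairs cost +2P = +36040 cm⁻¹.
Net CFSE = -63504 + 36040 = -27464 cm⁻¹.

-27464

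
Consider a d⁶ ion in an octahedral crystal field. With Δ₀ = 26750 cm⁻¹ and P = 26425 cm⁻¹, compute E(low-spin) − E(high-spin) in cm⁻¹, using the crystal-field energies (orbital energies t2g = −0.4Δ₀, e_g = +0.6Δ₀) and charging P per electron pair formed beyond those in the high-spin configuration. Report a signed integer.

-650

In the high-spin limit (t2g^4 e_g^2) the orbital term is -0.4Δ₀ = -10700 cm⁻¹, with no excess pairing.
Low-spin t2g^6 e_g^0 gives -2.4Δ₀ = -64200 cm⁻¹, but forming 2 extra pairs costs 2P = 52850 cm⁻¹, so E(LS) = -64200 + 52850 = -11350 cm⁻¹.
Thus E(LS) − E(HS) = -650 cm⁻¹.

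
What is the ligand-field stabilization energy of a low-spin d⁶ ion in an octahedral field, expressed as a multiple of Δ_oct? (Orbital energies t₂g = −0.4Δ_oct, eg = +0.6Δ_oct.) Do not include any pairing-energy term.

-2.4 Δ_oct

Configuration: t₂g⁶ eg⁰.
CFSE = 6(-0.4Δ_oct) + 0(0.6Δ_oct) = -2.4Δ_oct + 0.0Δ_oct = -2.4Δ_oct.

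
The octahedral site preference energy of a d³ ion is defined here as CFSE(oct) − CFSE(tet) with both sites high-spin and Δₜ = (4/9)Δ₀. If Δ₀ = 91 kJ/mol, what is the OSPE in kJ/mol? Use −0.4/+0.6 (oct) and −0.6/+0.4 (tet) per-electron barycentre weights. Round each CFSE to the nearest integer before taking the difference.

Octahedral high-spin t2g^3 e_g^0: CFSE = -1.2 × 91 = -109 kJ/mol.
Tetrahedral: e^2 t2^1, CFSE = 2(−0.6) + 1(+0.4) = -0.8Δₜ = -0.8 × (4/9) × 91 = -32 kJ/mol.
OSPE = -109 − (-32) = -77 kJ/mol.

-77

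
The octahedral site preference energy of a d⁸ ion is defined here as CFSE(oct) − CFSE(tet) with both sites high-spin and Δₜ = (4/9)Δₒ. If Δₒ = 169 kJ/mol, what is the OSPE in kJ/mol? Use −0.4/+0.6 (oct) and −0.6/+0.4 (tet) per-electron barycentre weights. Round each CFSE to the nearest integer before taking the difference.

In an octahedral site d⁸ (HS) is t₂g⁶ eg², giving CFSE(oct) = -1.2Δₒ = -203 kJ/mol.
In a tetrahedral site the filling is e⁴ t₂⁴: CFSE(tet) = -0.8Δₜ = -0.8 × (4/9)(169) = -60 kJ/mol.
OSPE = -203 − (-60) = -143 kJ/mol.

-143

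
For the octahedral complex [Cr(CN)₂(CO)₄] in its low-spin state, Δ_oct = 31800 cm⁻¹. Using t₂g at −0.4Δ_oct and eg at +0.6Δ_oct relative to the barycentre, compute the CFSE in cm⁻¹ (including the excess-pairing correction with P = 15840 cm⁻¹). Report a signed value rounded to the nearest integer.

Ligand charges: 2×(-1) from CN⁻ and 4×(+0) from CO sum to -2; with overall charge +0, Cr is +2.
Group 6 minus oxidation state +2 gives a d⁴ configuration for Cr²⁺.
Electron filling gives t₂g⁴ eg⁰.
Orbital CFSE = 4(-0.4) + 0(0.6) = -1.6Δ_oct = -1.6 × 31800 = -50880 cm⁻¹.
Relative to high-spin t₂g³ eg¹ (0 paired), the low-spin configuration has 1 additional pair, contributing +1 × 15840 = +15840 cm⁻¹.
Overall CFSE = -50880 + 15840 = -35040 cm⁻¹.

-35040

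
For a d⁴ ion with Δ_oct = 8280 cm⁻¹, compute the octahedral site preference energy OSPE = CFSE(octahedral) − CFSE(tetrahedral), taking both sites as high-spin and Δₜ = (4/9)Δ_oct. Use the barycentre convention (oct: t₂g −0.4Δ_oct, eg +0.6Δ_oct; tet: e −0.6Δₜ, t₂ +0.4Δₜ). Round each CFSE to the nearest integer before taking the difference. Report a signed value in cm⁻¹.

-3496

Octahedral high-spin t2g^3 e_g^1: CFSE = -0.6 × 8280 = -4968 cm⁻¹.
Tetrahedral e^2 t2^2 gives -0.4Δₜ = -0.4 × (4/9) × 8280 = -1472 cm⁻¹.
OSPE = -4968 − (-1472) = -3496 cm⁻¹.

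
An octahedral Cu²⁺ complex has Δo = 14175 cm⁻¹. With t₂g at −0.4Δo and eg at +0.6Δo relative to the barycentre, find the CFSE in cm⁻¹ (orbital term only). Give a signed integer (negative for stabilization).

-8505

Cu is in group 11, so Cu²⁺ is d⁹ (11 − 2 = 9).
For octahedral d⁹ the high- and low-spin configurations coincide.
Electron filling gives t₂g⁶ eg³.
Orbital CFSE = 6(-0.4) + 3(0.6) = -0.6Δo = -0.6 × 14175 = -8505 cm⁻¹.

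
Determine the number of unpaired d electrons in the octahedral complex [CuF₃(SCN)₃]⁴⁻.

1

Ligand charges: 3×(-1) from F⁻ and 3×(-1) from SCN⁻ sum to -6; with overall charge -4, Cu is +2.
Group 11 minus oxidation state +2 gives a d⁹ configuration for Cu²⁺.
Configuration: t2g^6 e_g^3, giving 1 unpaired electron.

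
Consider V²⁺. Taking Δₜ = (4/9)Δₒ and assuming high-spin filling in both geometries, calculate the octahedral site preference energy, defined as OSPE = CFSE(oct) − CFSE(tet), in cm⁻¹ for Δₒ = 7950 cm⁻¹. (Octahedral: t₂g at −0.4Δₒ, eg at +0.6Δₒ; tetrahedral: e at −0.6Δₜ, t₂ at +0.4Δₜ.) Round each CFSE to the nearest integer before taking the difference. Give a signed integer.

-6713

Group 5 minus oxidation state +2 gives a d³ configuration for V²⁺.
Octahedral (high-spin): t2g^3 e_g^0, CFSE = 3(−0.4) + 0(+0.6) = -1.2Δₒ = -1.2 × 7950 = -9540 cm⁻¹.
In a tetrahedral site the filling is e^2 t2^1: CFSE(tet) = -0.8Δₜ = -0.8 × (4/9)(7950) = -2827 cm⁻¹.
OSPE = CFSE(oct) − CFSE(tet) = -9540 − (-2827) = -6713 cm⁻¹.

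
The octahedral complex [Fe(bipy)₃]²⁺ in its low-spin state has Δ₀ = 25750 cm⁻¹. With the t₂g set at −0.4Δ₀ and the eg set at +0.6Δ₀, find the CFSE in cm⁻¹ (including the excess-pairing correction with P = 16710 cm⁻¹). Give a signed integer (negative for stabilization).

bipy is neutral, so the +2 overall charge sits on Fe: oxidation state +2.
Fe is in group 8, so Fe²⁺ is d⁶ (8 − 2 = 6).
Electron filling gives t₂g⁶ eg⁰.
Orbital CFSE = 6(-0.4) + 0(0.6) = -2.4Δ₀ = -2.4 × 25750 = -61800 cm⁻¹.
High-spin d⁶ would be t₂g⁴ eg² with 1 pair; low-spin has 3, so 2 excess pairs cost +2P = +33420 cm⁻¹.
Net CFSE = -61800 + 33420 = -28380 cm⁻¹.

-28380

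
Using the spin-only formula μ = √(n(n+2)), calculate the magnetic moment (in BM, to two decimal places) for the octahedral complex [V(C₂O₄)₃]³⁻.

Each C₂O₄²⁻ contributes -2; 3 × (-2) = -6. With overall charge -3, V is in the +3 oxidation state.
V is in group 5, so V³⁺ is d² (5 − 3 = 2).
Configuration: t₂g² eg⁰ → 2 unpaired electrons.
μ(spin-only) = √[2(2+2)] = √8 ≈ 2.83 BM.

2.83 BM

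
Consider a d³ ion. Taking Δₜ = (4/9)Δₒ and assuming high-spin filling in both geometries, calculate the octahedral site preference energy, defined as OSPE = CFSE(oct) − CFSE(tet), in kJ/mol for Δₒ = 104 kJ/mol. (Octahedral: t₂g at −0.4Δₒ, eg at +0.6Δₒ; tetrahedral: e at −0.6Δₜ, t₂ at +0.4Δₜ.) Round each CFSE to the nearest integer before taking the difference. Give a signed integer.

In an octahedral site d³ (HS) is t₂g³ eg⁰, giving CFSE(oct) = -1.2Δₒ = -125 kJ/mol.
In a tetrahedral site the filling is e² t₂¹: CFSE(tet) = -0.8Δₜ = -0.8 × (4/9)(104) = -37 kJ/mol.
OSPE = CFSE(oct) − CFSE(tet) = -125 − (-37) = -88 kJ/mol.

-88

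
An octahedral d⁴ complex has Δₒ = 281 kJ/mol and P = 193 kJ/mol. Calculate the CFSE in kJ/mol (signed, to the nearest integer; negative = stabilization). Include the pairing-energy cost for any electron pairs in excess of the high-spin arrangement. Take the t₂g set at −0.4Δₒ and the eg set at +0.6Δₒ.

Δₒ > P, so pairing is preferred: the ground state is low-spin.
Filling d⁴ accordingly: t₂g⁴ eg⁰.
Orbital CFSE = -1.6Δₒ = -1.6 × 281 = -450 kJ/mol.
Excess pairs vs high-spin: 1 − 0 = 1; pairing cost = +193 kJ/mol.
Net CFSE = -450 + 193 = -257 kJ/mol.

-257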